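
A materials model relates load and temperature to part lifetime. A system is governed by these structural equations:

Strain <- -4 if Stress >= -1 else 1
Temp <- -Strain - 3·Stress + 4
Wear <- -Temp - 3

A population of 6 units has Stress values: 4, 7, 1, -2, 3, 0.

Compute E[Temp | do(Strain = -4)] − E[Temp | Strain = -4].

Under do(Strain=-4), Strain's equation is replaced by Strain=-4 for every unit. Per-unit Temp: -4, -13, 5, 14, -1, 8. Mean = 1.5.
E[Temp|Strain=-4] averages over only the 5 units with Strain=-4 (Stress = 4, 7, 1, 3, 0): Temp = -4, -13, 5, -1, 8, mean -1.
Difference = 1.5 − (-1) = 2.5.

2.5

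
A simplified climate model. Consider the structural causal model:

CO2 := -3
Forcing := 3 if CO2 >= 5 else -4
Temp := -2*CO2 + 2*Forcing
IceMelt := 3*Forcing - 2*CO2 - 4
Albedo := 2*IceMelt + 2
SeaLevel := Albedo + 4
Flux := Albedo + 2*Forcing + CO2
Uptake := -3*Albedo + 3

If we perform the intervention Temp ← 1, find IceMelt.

The intervention breaks the incoming arrows to Temp: Temp := -2*CO2 + 2*Forcing no longer applies, and Temp = 1.
IceMelt is not downstream of the intervention, so its value is determined by the original equations.
Forcing = 3 if CO2 >= 5 else -4  [with CO2=-3]  = -4
IceMelt = 3*Forcing - 2*CO2 - 4  [with Forcing=-4, CO2=-3]  = -10

-10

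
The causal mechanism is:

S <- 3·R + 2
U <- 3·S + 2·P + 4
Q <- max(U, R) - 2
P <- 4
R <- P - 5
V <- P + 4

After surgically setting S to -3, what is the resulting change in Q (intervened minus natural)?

do(S=-3) replaces the equation S <- 3·R + 2 with the constant S = -3.
R = P - 5  [with P=4]  = -1
U = 3·S + 2·P + 4  [with S=-3, P=4]  = 3
Q = max(U, R) - 2  [with U=3, R=-1]  = 1
Without intervention: R = P - 5  [with P=4]  = -1; S = 3·R + 2  [with R=-1]  = -1; U = 3·S + 2·P + 4  [with S=-1, P=4]  = 9; Q = max(U, R) - 2  [with U=9, R=-1]  = 7.
Change = 1 − 7 = -6.

-6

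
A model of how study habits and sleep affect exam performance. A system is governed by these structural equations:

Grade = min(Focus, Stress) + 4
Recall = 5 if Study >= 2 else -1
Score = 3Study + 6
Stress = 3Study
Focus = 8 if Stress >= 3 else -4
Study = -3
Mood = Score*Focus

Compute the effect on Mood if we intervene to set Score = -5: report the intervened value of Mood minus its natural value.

Intervening sets Score = -5 and removes its equation (Score = 3Study + 6).
Stress = 3Study  [with Study=-3]  = -9
Focus = 8 if Stress >= 3 else -4  [with Stress=-9]  = -4
Mood = Score*Focus  [with Score=-5, Focus=-4]  = 20
Without intervention: Stress = 3Study  [with Study=-3]  = -9; Focus = 8 if Stress >= 3 else -4  [with Stress=-9]  = -4; Score = 3Study + 6  [with Study=-3]  = -3; Mood = Score*Focus  [with Score=-3, Focus=-4]  = 12.
Change = 20 − 12 = 8.

8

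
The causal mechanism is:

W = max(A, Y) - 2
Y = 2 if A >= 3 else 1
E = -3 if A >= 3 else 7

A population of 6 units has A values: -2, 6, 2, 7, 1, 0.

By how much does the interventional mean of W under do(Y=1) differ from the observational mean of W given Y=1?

1.75

do(Y=1) breaks Y's dependence on A. With Y=1 fixed, W across the units is -1, 4, 0, 5, -1, -1, mean 1.
Conditioning on Y=1 selects the 4 unit(s) with A ∈ {-2, 2, 1, 0}. Their W values: -1, 0, -1, -1. Mean = -0.75.
Difference = 1 − (-0.75) = 1.75.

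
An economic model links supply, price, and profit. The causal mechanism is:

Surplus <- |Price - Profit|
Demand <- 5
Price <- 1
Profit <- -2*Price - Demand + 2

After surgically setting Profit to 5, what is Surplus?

4

The intervention breaks the incoming arrows to Profit: Profit <- -2*Price - Demand + 2 no longer applies, and Profit = 5.
Surplus = |Price - Profit|  [with Price=1, Profit=5]  = 4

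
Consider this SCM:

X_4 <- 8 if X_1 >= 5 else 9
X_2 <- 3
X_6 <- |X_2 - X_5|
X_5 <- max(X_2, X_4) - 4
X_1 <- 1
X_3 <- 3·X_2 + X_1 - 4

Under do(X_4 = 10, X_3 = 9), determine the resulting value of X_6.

The joint intervention fixes X_4 = 10, X_3 = 9, removing each variable's own equation.
X_5 = max(X_2, X_4) - 4  [with X_2=3, X_4=10]  = 6
X_6 = |X_2 - X_5|  [with X_2=3, X_5=6]  = 3

3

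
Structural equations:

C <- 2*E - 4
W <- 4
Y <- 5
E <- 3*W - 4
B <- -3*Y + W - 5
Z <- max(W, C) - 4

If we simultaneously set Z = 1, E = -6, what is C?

-16

Under do(Z = 1, E = -6), each intervened variable's structural equation is replaced by its fixed value.
C = 2*E - 4  [with E=-6]  = -16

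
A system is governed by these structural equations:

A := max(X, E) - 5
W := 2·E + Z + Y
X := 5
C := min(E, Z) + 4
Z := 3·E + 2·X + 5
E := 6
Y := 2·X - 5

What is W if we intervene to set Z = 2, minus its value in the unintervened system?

do(Z=2) replaces the equation Z := 3·E + 2·X + 5 with the constant Z = 2.
Y = 2·X - 5  [with X=5]  = 5
W = 2·E + Z + Y  [with E=6, Z=2, Y=5]  = 19
Without intervention: Z = 3·E + 2·X + 5  [with E=6, X=5]  = 33; Y = 2·X - 5  [with X=5]  = 5; W = 2·E + Z + Y  [with E=6, Z=33, Y=5]  = 50.
Change = 19 − 50 = -31.

-31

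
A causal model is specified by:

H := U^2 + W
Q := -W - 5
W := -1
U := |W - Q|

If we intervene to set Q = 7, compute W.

-1

Under do(Q=7), the mechanism Q := -W - 5 is discarded; Q is fixed at 7.
W is not downstream of the intervention, so its value is determined by the original equations.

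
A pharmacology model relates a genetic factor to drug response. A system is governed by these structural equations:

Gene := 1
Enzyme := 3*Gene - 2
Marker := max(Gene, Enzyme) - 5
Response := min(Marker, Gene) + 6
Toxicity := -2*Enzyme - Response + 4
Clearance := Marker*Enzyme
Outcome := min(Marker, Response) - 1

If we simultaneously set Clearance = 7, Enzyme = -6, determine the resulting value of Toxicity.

The joint intervention fixes Clearance = 7, Enzyme = -6, removing each variable's own equation.
Marker = max(Gene, Enzyme) - 5  [with Gene=1, Enzyme=-6]  = -4
Response = min(Marker, Gene) + 6  [with Marker=-4, Gene=1]  = 2
Toxicity = -2*Enzyme - Response + 4  [with Enzyme=-6, Response=2]  = 14

14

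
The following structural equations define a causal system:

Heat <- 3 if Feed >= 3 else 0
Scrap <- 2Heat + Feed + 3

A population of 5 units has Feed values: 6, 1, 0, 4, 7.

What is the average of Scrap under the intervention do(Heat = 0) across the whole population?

6.6

do(Heat=0) breaks Heat's dependence on Feed. With Heat=0 fixed, Scrap across the units is 9, 4, 3, 7, 10, mean 6.6.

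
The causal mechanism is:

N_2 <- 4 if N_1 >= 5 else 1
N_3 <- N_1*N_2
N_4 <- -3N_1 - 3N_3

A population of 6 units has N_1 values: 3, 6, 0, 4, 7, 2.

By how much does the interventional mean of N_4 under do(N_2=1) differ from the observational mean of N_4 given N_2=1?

-8.5

Every unit gets N_2=1 under the intervention. N_4 values become -18, -36, 0, -24, -42, -12; E[N_4|do(N_2=1)] = -22.
Conditioning on N_2=1 selects the 4 unit(s) with N_1 ∈ {3, 0, 4, 2}. Their N_4 values: -18, 0, -24, -12. Mean = -13.5.
Difference = -22 − (-13.5) = -8.5.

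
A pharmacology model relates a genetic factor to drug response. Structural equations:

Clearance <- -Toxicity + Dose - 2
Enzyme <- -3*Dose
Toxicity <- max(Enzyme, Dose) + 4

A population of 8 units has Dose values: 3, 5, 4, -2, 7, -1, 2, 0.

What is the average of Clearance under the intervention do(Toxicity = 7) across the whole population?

The intervention sets Toxicity=7 in all 8 units regardless of Dose. Recomputing Clearance per unit gives -6, -4, -5, -11, -2, -10, -7, -9; average -6.75.

-6.75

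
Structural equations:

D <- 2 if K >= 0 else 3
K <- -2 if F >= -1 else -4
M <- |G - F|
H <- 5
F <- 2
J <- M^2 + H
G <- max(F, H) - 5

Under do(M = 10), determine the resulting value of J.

Under do(M=10), the mechanism M <- |G - F| is discarded; M is fixed at 10.
J = M^2 + H  [with M=10, H=5]  = 105

105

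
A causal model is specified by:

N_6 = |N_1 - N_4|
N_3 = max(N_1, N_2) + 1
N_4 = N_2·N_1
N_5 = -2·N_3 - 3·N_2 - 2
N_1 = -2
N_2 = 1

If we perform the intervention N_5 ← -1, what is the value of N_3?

2

do(N_5=-1) replaces the equation N_5 = -2·N_3 - 3·N_2 - 2 with the constant N_5 = -1.
N_3 is not downstream of the intervention, so its value is determined by the original equations.
N_3 = max(N_1, N_2) + 1  [with N_1=-2, N_2=1]  = 2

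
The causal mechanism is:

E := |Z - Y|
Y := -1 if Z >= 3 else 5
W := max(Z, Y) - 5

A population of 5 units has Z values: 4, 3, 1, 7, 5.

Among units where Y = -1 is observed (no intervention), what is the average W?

-0.25

Conditioning on Y=-1 selects the 4 unit(s) with Z ∈ {4, 3, 7, 5}. Their W values: -1, -2, 2, 0. Mean = -0.25.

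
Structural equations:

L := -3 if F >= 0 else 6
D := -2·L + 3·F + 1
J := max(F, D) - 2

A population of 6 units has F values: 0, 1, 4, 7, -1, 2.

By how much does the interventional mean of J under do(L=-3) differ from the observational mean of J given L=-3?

Every unit gets L=-3 under the intervention. J values become 5, 8, 17, 26, 2, 11; E[J|do(L=-3)] = 11.5.
E[J|L=-3] averages over only the 5 units with L=-3 (F = 0, 1, 4, 7, 2): J = 5, 8, 17, 26, 11, mean 13.4.
Difference = 11.5 − 13.4 = -1.9.

-1.9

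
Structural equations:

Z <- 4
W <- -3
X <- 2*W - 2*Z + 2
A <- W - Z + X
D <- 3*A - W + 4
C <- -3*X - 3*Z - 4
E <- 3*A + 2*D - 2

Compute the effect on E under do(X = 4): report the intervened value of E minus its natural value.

The intervention breaks the incoming arrows to X: X <- 2*W - 2*Z + 2 no longer applies, and X = 4.
A = W - Z + X  [with W=-3, Z=4, X=4]  = -3
D = 3*A - W + 4  [with A=-3, W=-3]  = -2
E = 3*A + 2*D - 2  [with A=-3, D=-2]  = -15
Without intervention: X = 2*W - 2*Z + 2  [with W=-3, Z=4]  = -12; A = W - Z + X  [with W=-3, Z=4, X=-12]  = -19; D = 3*A - W + 4  [with A=-19, W=-3]  = -50; E = 3*A + 2*D - 2  [with A=-19, D=-50]  = -159.
Change = -15 − (-159) = 144.

144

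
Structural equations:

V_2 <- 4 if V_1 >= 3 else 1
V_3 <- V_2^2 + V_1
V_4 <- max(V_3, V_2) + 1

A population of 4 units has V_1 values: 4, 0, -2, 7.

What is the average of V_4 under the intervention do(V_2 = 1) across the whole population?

The intervention sets V_2=1 in all 4 units regardless of V_1. Recomputing V_4 per unit gives 6, 2, 2, 9; average 4.75.

4.75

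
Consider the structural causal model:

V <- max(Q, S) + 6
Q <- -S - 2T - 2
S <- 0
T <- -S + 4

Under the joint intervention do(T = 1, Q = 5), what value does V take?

11

Setting T = 1, Q = 5 by intervention discards those variables' equations.
V = max(Q, S) + 6  [with Q=5, S=0]  = 11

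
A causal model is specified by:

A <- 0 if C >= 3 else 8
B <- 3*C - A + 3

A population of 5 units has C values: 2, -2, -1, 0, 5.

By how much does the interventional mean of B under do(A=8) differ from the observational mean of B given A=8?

3.15

Under do(A=8), A's equation is replaced by A=8 for every unit. Per-unit B: 1, -11, -8, -5, 10. Mean = -2.6.
E[B|A=8] averages over only the 4 units with A=8 (C = 2, -2, -1, 0): B = 1, -11, -8, -5, mean -5.75.
Difference = -2.6 − (-5.75) = 3.15.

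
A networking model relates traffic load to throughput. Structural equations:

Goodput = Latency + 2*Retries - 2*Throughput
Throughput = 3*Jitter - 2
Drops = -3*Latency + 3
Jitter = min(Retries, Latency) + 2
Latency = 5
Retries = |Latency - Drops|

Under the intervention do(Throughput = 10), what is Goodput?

The intervention breaks the incoming arrows to Throughput: Throughput = 3*Jitter - 2 no longer applies, and Throughput = 10.
Drops = -3*Latency + 3  [with Latency=5]  = -12
Retries = |Latency - Drops|  [with Latency=5, Drops=-12]  = 17
Goodput = Latency + 2*Retries - 2*Throughput  [with Latency=5, Retries=17, Throughput=10]  = 19

19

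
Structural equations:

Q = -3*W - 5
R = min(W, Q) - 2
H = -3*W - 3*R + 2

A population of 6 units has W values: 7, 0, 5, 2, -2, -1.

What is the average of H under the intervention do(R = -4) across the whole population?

do(R=-4) breaks R's dependence on W. With R=-4 fixed, H across the units is -7, 14, -1, 8, 20, 17, mean 8.5.

8.5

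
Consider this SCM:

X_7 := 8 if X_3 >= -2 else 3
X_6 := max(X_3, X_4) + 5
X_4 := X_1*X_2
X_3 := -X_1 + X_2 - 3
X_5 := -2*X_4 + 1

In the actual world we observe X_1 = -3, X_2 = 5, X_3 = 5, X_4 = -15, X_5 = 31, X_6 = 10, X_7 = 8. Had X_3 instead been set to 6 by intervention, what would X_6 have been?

The intervention breaks the incoming arrows to X_3: X_3 := -X_1 + X_2 - 3 no longer applies, and X_3 = 6.
X_4 = X_1*X_2  [with X_1=-3, X_2=5]  = -15
X_6 = max(X_3, X_4) + 5  [with X_3=6, X_4=-15]  = 11

11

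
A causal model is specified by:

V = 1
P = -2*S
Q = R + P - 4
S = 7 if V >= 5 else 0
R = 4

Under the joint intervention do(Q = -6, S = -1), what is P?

2

Under do(Q = -6, S = -1), each intervened variable's structural equation is replaced by its fixed value.
P = -2*S  [with S=-1]  = 2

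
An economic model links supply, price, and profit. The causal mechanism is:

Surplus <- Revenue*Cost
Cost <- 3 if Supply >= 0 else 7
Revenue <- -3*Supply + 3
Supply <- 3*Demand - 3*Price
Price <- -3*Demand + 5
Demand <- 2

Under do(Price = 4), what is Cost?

Under do(Price=4), the mechanism Price <- -3*Demand + 5 is discarded; Price is fixed at 4.
Supply = 3*Demand - 3*Price  [with Demand=2, Price=4]  = -6
Cost = 3 if Supply >= 0 else 7  [with Supply=-6]  = 7

7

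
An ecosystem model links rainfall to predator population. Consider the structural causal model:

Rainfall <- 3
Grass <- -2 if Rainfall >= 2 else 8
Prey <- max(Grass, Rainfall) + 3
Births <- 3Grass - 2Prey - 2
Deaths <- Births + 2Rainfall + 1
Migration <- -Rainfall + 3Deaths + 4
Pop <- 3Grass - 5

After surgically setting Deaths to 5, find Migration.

16

The intervention breaks the incoming arrows to Deaths: Deaths <- Births + 2Rainfall + 1 no longer applies, and Deaths = 5.
Migration = -Rainfall + 3Deaths + 4  [with Rainfall=3, Deaths=5]  = 16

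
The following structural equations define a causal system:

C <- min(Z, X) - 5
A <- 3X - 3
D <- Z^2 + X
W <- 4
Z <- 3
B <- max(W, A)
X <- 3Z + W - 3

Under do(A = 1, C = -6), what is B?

Under do(A = 1, C = -6), each intervened variable's structural equation is replaced by its fixed value.
B = max(W, A)  [with W=4, A=1]  = 4

4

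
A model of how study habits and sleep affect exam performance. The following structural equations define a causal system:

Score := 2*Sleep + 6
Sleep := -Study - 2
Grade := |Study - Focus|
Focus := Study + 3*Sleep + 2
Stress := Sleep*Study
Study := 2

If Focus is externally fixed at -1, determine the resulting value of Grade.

Under do(Focus=-1), the mechanism Focus := Study + 3*Sleep + 2 is discarded; Focus is fixed at -1.
Grade = |Study - Focus|  [with Study=2, Focus=-1]  = 3

3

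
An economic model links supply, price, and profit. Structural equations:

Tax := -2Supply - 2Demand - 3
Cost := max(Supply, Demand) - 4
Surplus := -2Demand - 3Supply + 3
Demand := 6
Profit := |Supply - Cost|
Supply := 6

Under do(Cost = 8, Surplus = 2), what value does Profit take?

The joint intervention fixes Cost = 8, Surplus = 2, removing each variable's own equation.
Profit = |Supply - Cost|  [with Supply=6, Cost=8]  = 2

2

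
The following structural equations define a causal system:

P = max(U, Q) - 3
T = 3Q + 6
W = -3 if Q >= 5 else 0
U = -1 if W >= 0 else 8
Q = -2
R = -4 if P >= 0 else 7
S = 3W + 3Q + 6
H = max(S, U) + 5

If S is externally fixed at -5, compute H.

The intervention breaks the incoming arrows to S: S = 3W + 3Q + 6 no longer applies, and S = -5.
W = -3 if Q >= 5 else 0  [with Q=-2]  = 0
U = -1 if W >= 0 else 8  [with W=0]  = -1
H = max(S, U) + 5  [with S=-5, U=-1]  = 4

4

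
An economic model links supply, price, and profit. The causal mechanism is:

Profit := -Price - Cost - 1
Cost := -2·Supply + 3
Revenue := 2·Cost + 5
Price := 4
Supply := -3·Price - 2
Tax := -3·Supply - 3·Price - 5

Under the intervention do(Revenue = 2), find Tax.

25

Intervening sets Revenue = 2 and removes its equation (Revenue := 2·Cost + 5).
No directed path runs from Revenue to Tax, so Tax keeps its natural value.
Supply = -3·Price - 2  [with Price=4]  = -14
Tax = -3·Supply - 3·Price - 5  [with Supply=-14, Price=4]  = 25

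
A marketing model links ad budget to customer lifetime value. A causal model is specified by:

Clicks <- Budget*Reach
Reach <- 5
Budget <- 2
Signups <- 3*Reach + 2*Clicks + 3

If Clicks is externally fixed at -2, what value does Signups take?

14

The intervention breaks the incoming arrows to Clicks: Clicks <- Budget*Reach no longer applies, and Clicks = -2.
Signups = 3*Reach + 2*Clicks + 3  [with Reach=5, Clicks=-2]  = 14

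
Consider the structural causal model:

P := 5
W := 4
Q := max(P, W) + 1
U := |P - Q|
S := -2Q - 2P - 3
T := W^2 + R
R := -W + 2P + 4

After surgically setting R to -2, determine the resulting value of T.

14

The intervention breaks the incoming arrows to R: R := -W + 2P + 4 no longer applies, and R = -2.
T = W^2 + R  [with W=4, R=-2]  = 14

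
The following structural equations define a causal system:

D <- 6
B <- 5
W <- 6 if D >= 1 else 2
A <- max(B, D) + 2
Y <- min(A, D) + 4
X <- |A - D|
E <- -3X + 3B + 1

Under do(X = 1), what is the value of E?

13

Intervening sets X = 1 and removes its equation (X <- |A - D|).
E = -3X + 3B + 1  [with X=1, B=5]  = 13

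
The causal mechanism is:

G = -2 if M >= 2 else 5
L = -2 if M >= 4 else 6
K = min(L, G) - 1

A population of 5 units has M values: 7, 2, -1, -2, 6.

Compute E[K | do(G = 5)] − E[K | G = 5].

The intervention sets G=5 in all 5 units regardless of M. Recomputing K per unit gives -3, 4, 4, 4, -3; average 1.2.
E[K|G=5] averages over only the 2 units with G=5 (M = -1, -2): K = 4, 4, mean 4.
Difference = 1.2 − 4 = -2.8.

-2.8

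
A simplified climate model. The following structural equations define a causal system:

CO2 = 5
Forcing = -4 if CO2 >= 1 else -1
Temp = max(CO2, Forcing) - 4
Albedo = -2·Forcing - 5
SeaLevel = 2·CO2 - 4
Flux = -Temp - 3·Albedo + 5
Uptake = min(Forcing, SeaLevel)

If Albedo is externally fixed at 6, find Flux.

Under do(Albedo=6), the mechanism Albedo = -2·Forcing - 5 is discarded; Albedo is fixed at 6.
Forcing = -4 if CO2 >= 1 else -1  [with CO2=5]  = -4
Temp = max(CO2, Forcing) - 4  [with CO2=5, Forcing=-4]  = 1
Flux = -Temp - 3·Albedo + 5  [with Temp=1, Albedo=6]  = -14

-14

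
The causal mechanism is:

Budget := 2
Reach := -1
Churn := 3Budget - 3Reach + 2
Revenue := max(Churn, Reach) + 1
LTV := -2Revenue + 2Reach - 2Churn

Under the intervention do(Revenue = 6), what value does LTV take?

Intervening sets Revenue = 6 and removes its equation (Revenue := max(Churn, Reach) + 1).
Churn = 3Budget - 3Reach + 2  [with Budget=2, Reach=-1]  = 11
LTV = -2Revenue + 2Reach - 2Churn  [with Revenue=6, Reach=-1, Churn=11]  = -36

-36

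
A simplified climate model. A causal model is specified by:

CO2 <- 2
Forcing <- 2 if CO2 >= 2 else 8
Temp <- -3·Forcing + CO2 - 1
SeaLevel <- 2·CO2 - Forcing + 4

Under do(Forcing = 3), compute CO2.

Under do(Forcing=3), the mechanism Forcing <- 2 if CO2 >= 2 else 8 is discarded; Forcing is fixed at 3.
CO2 is not downstream of the intervention, so its value is determined by the original equations.

2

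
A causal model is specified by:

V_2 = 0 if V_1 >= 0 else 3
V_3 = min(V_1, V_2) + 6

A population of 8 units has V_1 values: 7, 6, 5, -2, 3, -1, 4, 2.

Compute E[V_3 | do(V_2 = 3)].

The intervention sets V_2=3 in all 8 units regardless of V_1. Recomputing V_3 per unit gives 9, 9, 9, 4, 9, 5, 9, 8; average 7.75.

7.75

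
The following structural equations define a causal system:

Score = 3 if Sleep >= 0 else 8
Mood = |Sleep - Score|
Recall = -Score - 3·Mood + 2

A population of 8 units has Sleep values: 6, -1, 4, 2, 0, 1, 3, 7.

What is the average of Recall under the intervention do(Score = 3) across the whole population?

-7.75

do(Score=3) breaks Score's dependence on Sleep. With Score=3 fixed, Recall across the units is -10, -13, -4, -4, -10, -7, -1, -13, mean -7.75.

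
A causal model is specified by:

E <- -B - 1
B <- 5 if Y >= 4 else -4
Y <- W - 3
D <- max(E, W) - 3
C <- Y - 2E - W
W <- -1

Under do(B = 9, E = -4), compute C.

5

Setting B = 9, E = -4 by intervention discards those variables' equations.
Y = W - 3  [with W=-1]  = -4
C = Y - 2E - W  [with Y=-4, E=-4, W=-1]  = 5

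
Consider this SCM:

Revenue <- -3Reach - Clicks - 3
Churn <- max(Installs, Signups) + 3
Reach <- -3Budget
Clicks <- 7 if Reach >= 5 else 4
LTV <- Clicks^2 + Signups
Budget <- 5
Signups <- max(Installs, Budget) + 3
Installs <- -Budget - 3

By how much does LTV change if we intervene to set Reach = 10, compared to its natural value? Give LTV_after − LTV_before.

33

do(Reach=10) replaces the equation Reach <- -3Budget with the constant Reach = 10.
Clicks = 7 if Reach >= 5 else 4  [with Reach=10]  = 7
Installs = -Budget - 3  [with Budget=5]  = -8
Signups = max(Installs, Budget) + 3  [with Installs=-8, Budget=5]  = 8
LTV = Clicks^2 + Signups  [with Clicks=7, Signups=8]  = 57
Without intervention: Reach = -3Budget  [with Budget=5]  = -15; Clicks = 7 if Reach >= 5 else 4  [with Reach=-15]  = 4; Installs = -Budget - 3  [with Budget=5]  = -8; Signups = max(Installs, Budget) + 3  [with Installs=-8, Budget=5]  = 8; LTV = Clicks^2 + Signups  [with Clicks=4, Signups=8]  = 24.
Change = 57 − 24 = 33.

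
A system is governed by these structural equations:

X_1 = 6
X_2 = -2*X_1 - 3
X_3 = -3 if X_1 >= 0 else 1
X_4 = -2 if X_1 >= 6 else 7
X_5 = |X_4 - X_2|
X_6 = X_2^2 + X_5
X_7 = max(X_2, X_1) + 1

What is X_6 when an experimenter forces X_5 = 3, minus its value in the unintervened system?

The intervention breaks the incoming arrows to X_5: X_5 = |X_4 - X_2| no longer applies, and X_5 = 3.
X_2 = -2*X_1 - 3  [with X_1=6]  = -15
X_6 = X_2^2 + X_5  [with X_2=-15, X_5=3]  = 228
Without intervention: X_2 = -2*X_1 - 3  [with X_1=6]  = -15; X_4 = -2 if X_1 >= 6 else 7  [with X_1=6]  = -2; X_5 = |X_4 - X_2|  [with X_4=-2, X_2=-15]  = 13; X_6 = X_2^2 + X_5  [with X_2=-15, X_5=13]  = 238.
Change = 228 − 238 = -10.

-10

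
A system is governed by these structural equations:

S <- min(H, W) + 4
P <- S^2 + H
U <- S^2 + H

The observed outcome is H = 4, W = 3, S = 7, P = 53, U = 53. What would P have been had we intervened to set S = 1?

5

The intervention breaks the incoming arrows to S: S <- min(H, W) + 4 no longer applies, and S = 1.
P = S^2 + H  [with S=1, H=4]  = 5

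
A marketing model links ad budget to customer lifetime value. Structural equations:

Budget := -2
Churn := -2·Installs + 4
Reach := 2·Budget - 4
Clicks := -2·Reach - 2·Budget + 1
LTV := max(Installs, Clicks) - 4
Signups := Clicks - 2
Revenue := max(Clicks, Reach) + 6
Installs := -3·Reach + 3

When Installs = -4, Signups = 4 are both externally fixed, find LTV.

The joint intervention fixes Installs = -4, Signups = 4, removing each variable's own equation.
Reach = 2·Budget - 4  [with Budget=-2]  = -8
Clicks = -2·Reach - 2·Budget + 1  [with Reach=-8, Budget=-2]  = 21
LTV = max(Installs, Clicks) - 4  [with Installs=-4, Clicks=21]  = 17

17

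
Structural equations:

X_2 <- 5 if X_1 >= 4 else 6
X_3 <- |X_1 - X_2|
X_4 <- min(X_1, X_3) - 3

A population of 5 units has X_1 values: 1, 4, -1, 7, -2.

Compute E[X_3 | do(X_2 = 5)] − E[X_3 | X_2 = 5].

The intervention sets X_2=5 in all 5 units regardless of X_1. Recomputing X_3 per unit gives 4, 1, 6, 2, 7; average 4.
E[X_3|X_2=5] averages over only the 2 units with X_2=5 (X_1 = 4, 7): X_3 = 1, 2, mean 1.5.
Difference = 4 − 1.5 = 2.5.

2.5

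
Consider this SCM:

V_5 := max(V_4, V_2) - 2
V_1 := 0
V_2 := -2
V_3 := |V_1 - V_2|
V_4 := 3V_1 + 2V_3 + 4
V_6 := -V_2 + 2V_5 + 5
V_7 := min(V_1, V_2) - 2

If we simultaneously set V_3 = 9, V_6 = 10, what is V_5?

20

The joint intervention fixes V_3 = 9, V_6 = 10, removing each variable's own equation.
V_4 = 3V_1 + 2V_3 + 4  [with V_1=0, V_3=9]  = 22
V_5 = max(V_4, V_2) - 2  [with V_4=22, V_2=-2]  = 20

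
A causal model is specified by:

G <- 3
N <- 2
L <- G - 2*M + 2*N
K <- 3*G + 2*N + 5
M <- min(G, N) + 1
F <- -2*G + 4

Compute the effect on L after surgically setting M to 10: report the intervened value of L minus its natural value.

The intervention breaks the incoming arrows to M: M <- min(G, N) + 1 no longer applies, and M = 10.
L = G - 2*M + 2*N  [with G=3, M=10, N=2]  = -13
Without intervention: M = min(G, N) + 1  [with G=3, N=2]  = 3; L = G - 2*M + 2*N  [with G=3, M=3, N=2]  = 1.
Change = -13 − 1 = -14.

-14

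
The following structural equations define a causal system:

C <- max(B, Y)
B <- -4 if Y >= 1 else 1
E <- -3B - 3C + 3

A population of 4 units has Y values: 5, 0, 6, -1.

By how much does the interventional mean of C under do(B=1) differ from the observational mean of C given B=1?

2.25

do(B=1) breaks B's dependence on Y. With B=1 fixed, C across the units is 5, 1, 6, 1, mean 3.25.
Conditioning on B=1 selects the 2 unit(s) with Y ∈ {0, -1}. Their C values: 1, 1. Mean = 1.
Difference = 3.25 − 1 = 2.25.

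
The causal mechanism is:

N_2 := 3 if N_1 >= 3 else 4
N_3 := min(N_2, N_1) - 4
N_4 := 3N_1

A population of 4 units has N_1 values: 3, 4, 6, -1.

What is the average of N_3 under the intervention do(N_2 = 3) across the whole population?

-2

do(N_2=3) breaks N_2's dependence on N_1. With N_2=3 fixed, N_3 across the units is -1, -1, -1, -5, mean -2.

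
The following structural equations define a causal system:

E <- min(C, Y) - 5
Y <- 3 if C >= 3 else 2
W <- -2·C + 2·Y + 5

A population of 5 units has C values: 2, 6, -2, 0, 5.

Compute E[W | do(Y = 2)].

Every unit gets Y=2 under the intervention. W values become 5, -3, 13, 9, -1; E[W|do(Y=2)] = 4.6.

4.6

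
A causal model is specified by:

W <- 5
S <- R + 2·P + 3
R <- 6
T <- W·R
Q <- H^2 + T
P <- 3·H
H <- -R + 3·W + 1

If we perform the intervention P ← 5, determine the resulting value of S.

The intervention breaks the incoming arrows to P: P <- 3·H no longer applies, and P = 5.
S = R + 2·P + 3  [with R=6, P=5]  = 19

19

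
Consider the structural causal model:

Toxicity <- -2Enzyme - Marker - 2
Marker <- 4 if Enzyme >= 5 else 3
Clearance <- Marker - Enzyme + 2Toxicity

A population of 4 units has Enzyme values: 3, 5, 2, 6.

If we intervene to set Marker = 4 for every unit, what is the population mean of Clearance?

The intervention sets Marker=4 in all 4 units regardless of Enzyme. Recomputing Clearance per unit gives -23, -33, -18, -38; average -28.

-28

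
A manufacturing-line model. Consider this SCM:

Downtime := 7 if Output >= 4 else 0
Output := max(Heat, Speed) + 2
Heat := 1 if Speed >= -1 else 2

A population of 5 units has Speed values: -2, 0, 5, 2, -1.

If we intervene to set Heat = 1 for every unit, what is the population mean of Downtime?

Under do(Heat=1), Heat's equation is replaced by Heat=1 for every unit. Per-unit Downtime: 0, 0, 7, 7, 0. Mean = 2.8.

2.8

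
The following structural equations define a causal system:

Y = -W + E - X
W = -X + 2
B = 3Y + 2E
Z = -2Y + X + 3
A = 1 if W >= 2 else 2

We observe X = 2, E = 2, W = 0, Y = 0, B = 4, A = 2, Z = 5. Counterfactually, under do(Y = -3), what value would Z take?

11

The intervention breaks the incoming arrows to Y: Y = -W + E - X no longer applies, and Y = -3.
Z = -2Y + X + 3  [with Y=-3, X=2]  = 11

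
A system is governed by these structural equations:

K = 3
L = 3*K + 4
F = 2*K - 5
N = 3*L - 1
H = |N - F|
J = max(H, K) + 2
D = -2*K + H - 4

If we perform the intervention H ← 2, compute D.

Under do(H=2), the mechanism H = |N - F| is discarded; H is fixed at 2.
D = -2*K + H - 4  [with K=3, H=2]  = -8

-8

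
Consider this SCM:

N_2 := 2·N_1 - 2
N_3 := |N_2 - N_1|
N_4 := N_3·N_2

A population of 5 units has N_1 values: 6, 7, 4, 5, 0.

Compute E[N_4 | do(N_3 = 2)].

The intervention sets N_3=2 in all 5 units regardless of N_1. Recomputing N_4 per unit gives 20, 24, 12, 16, -4; average 13.6.

13.6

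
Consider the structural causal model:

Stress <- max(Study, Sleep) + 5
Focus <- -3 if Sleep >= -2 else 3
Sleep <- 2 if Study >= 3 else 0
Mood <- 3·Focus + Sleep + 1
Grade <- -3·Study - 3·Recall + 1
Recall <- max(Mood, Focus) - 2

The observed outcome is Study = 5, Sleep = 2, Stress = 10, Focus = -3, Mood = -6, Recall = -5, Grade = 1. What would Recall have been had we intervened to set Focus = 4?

13

Under do(Focus=4), the mechanism Focus <- -3 if Sleep >= -2 else 3 is discarded; Focus is fixed at 4.
Sleep = 2 if Study >= 3 else 0  [with Study=5]  = 2
Mood = 3·Focus + Sleep + 1  [with Focus=4, Sleep=2]  = 15
Recall = max(Mood, Focus) - 2  [with Mood=15, Focus=4]  = 13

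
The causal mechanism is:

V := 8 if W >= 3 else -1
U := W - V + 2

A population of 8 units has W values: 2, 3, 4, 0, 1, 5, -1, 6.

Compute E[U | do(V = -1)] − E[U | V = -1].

The intervention sets V=-1 in all 8 units regardless of W. Recomputing U per unit gives 5, 6, 7, 3, 4, 8, 2, 9; average 5.5.
Observing V=-1 restricts to units where V's equation naturally yields -1: W ∈ {2, 0, 1, -1}. In that subpopulation U = 5, 3, 4, 2, mean 3.5.
Difference = 5.5 − 3.5 = 2.

2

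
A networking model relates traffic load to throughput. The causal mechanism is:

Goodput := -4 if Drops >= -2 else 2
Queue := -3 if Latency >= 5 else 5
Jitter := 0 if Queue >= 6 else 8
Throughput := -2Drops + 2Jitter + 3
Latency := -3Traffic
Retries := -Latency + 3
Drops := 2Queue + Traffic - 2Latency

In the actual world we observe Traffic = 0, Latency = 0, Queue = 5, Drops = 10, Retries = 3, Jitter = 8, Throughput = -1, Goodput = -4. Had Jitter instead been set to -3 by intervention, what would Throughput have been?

-23

Intervening sets Jitter = -3 and removes its equation (Jitter := 0 if Queue >= 6 else 8).
Latency = -3Traffic  [with Traffic=0]  = 0
Queue = -3 if Latency >= 5 else 5  [with Latency=0]  = 5
Drops = 2Queue + Traffic - 2Latency  [with Queue=5, Traffic=0, Latency=0]  = 10
Throughput = -2Drops + 2Jitter + 3  [with Drops=10, Jitter=-3]  = -23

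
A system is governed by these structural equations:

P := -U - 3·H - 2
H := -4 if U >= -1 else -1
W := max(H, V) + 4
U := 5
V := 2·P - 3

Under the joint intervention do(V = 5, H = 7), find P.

Setting V = 5, H = 7 by intervention discards those variables' equations.
P = -U - 3·H - 2  [with U=5, H=7]  = -28

-28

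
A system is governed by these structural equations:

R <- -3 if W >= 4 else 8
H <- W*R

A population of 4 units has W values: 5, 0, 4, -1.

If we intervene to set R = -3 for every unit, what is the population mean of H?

Under do(R=-3), R's equation is replaced by R=-3 for every unit. Per-unit H: -15, 0, -12, 3. Mean = -6.

-6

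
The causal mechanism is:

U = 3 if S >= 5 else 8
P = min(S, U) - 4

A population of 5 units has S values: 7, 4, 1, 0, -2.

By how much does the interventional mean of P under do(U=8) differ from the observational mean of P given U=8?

Under do(U=8), U's equation is replaced by U=8 for every unit. Per-unit P: 3, 0, -3, -4, -6. Mean = -2.
Conditioning on U=8 selects the 4 unit(s) with S ∈ {4, 1, 0, -2}. Their P values: 0, -3, -4, -6. Mean = -3.25.
Difference = -2 − (-3.25) = 1.25.

1.25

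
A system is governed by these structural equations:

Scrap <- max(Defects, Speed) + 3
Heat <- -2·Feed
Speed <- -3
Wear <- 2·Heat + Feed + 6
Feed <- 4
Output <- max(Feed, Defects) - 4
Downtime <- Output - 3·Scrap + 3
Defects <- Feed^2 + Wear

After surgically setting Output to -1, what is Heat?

Intervening sets Output = -1 and removes its equation (Output <- max(Feed, Defects) - 4).
Heat is not downstream of the intervention, so its value is determined by the original equations.
Heat = -2·Feed  [with Feed=4]  = -8

-8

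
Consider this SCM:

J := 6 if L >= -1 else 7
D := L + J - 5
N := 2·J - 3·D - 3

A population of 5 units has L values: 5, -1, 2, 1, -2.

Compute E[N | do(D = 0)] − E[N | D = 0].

-0.6

Under do(D=0), D's equation is replaced by D=0 for every unit. Per-unit N: 9, 9, 9, 9, 11. Mean = 9.4.
Conditioning on D=0 selects the 2 unit(s) with L ∈ {-1, -2}. Their N values: 9, 11. Mean = 10.
Difference = 9.4 − 10 = -0.6.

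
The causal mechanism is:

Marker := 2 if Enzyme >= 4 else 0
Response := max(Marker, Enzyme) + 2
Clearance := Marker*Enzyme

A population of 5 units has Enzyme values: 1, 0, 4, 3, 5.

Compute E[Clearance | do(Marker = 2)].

5.2

The intervention sets Marker=2 in all 5 units regardless of Enzyme. Recomputing Clearance per unit gives 2, 0, 8, 6, 10; average 5.2.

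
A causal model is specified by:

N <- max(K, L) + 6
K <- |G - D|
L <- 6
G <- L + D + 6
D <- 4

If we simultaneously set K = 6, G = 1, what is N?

The joint intervention fixes K = 6, G = 1, removing each variable's own equation.
N = max(K, L) + 6  [with K=6, L=6]  = 12

12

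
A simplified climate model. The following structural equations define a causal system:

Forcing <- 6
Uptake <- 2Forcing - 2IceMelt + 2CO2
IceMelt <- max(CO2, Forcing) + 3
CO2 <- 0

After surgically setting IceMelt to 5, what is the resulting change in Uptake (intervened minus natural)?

8

The intervention breaks the incoming arrows to IceMelt: IceMelt <- max(CO2, Forcing) + 3 no longer applies, and IceMelt = 5.
Uptake = 2Forcing - 2IceMelt + 2CO2  [with Forcing=6, IceMelt=5, CO2=0]  = 2
Without intervention: IceMelt = max(CO2, Forcing) + 3  [with CO2=0, Forcing=6]  = 9; Uptake = 2Forcing - 2IceMelt + 2CO2  [with Forcing=6, IceMelt=9, CO2=0]  = -6.
Change = 2 − (-6) = 8.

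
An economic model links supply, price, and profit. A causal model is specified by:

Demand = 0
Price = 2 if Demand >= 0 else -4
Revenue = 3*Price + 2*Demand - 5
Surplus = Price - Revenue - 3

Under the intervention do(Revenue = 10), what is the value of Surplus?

The intervention breaks the incoming arrows to Revenue: Revenue = 3*Price + 2*Demand - 5 no longer applies, and Revenue = 10.
Price = 2 if Demand >= 0 else -4  [with Demand=0]  = 2
Surplus = Price - Revenue - 3  [with Price=2, Revenue=10]  = -11

-11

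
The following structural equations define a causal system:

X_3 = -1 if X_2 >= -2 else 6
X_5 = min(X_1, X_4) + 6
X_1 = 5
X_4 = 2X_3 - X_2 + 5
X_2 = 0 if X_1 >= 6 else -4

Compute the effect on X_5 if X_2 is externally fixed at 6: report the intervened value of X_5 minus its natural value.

do(X_2=6) replaces the equation X_2 = 0 if X_1 >= 6 else -4 with the constant X_2 = 6.
X_3 = -1 if X_2 >= -2 else 6  [with X_2=6]  = -1
X_4 = 2X_3 - X_2 + 5  [with X_3=-1, X_2=6]  = -3
X_5 = min(X_1, X_4) + 6  [with X_1=5, X_4=-3]  = 3
Without intervention: X_2 = 0 if X_1 >= 6 else -4  [with X_1=5]  = -4; X_3 = -1 if X_2 >= -2 else 6  [with X_2=-4]  = 6; X_4 = 2X_3 - X_2 + 5  [with X_3=6, X_2=-4]  = 21; X_5 = min(X_1, X_4) + 6  [with X_1=5, X_4=21]  = 11.
Change = 3 − 11 = -8.

-8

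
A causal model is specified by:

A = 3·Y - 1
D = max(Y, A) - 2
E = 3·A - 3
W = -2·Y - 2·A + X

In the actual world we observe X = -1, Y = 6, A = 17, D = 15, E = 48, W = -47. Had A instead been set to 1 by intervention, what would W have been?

The intervention breaks the incoming arrows to A: A = 3·Y - 1 no longer applies, and A = 1.
W = -2·Y - 2·A + X  [with Y=6, A=1, X=-1]  = -15

-15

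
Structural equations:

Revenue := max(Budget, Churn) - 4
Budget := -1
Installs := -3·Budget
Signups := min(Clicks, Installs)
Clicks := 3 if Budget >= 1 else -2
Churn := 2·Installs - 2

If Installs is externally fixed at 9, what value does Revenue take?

The intervention breaks the incoming arrows to Installs: Installs := -3·Budget no longer applies, and Installs = 9.
Churn = 2·Installs - 2  [with Installs=9]  = 16
Revenue = max(Budget, Churn) - 4  [with Budget=-1, Churn=16]  = 12

12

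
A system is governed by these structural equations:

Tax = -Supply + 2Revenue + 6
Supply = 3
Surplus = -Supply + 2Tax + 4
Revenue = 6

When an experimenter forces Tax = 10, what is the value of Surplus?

21

The intervention breaks the incoming arrows to Tax: Tax = -Supply + 2Revenue + 6 no longer applies, and Tax = 10.
Surplus = -Supply + 2Tax + 4  [with Supply=3, Tax=10]  = 21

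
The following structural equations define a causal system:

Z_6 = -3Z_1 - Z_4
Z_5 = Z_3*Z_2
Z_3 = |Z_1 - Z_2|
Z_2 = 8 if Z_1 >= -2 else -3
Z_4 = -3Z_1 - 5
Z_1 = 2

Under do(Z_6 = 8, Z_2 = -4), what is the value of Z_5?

The joint intervention fixes Z_6 = 8, Z_2 = -4, removing each variable's own equation.
Z_3 = |Z_1 - Z_2|  [with Z_1=2, Z_2=-4]  = 6
Z_5 = Z_3*Z_2  [with Z_3=6, Z_2=-4]  = -24

-24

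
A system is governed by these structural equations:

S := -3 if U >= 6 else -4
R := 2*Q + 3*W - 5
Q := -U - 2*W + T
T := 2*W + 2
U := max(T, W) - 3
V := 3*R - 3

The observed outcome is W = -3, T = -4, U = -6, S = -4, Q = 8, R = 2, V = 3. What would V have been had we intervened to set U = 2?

The intervention breaks the incoming arrows to U: U := max(T, W) - 3 no longer applies, and U = 2.
T = 2*W + 2  [with W=-3]  = -4
Q = -U - 2*W + T  [with U=2, W=-3, T=-4]  = 0
R = 2*Q + 3*W - 5  [with Q=0, W=-3]  = -14
V = 3*R - 3  [with R=-14]  = -45

-45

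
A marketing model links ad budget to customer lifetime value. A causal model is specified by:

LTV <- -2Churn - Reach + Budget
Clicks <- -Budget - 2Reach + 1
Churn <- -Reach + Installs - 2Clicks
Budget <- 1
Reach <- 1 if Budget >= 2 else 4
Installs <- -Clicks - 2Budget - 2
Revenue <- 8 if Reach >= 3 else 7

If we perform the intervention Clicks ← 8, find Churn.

do(Clicks=8) replaces the equation Clicks <- -Budget - 2Reach + 1 with the constant Clicks = 8.
Reach = 1 if Budget >= 2 else 4  [with Budget=1]  = 4
Installs = -Clicks - 2Budget - 2  [with Clicks=8, Budget=1]  = -12
Churn = -Reach + Installs - 2Clicks  [with Reach=4, Installs=-12, Clicks=8]  = -32

-32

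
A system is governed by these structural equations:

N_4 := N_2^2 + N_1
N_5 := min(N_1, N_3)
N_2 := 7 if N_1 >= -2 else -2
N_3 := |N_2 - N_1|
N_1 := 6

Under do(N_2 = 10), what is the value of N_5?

do(N_2=10) replaces the equation N_2 := 7 if N_1 >= -2 else -2 with the constant N_2 = 10.
N_3 = |N_2 - N_1|  [with N_2=10, N_1=6]  = 4
N_5 = min(N_1, N_3)  [with N_1=6, N_3=4]  = 4

4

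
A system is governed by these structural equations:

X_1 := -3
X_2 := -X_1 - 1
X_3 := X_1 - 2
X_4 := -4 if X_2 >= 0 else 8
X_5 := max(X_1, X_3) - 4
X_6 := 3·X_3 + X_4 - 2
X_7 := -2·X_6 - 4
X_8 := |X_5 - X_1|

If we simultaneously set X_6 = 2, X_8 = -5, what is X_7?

-8

Under do(X_6 = 2, X_8 = -5), each intervened variable's structural equation is replaced by its fixed value.
X_7 = -2·X_6 - 4  [with X_6=2]  = -8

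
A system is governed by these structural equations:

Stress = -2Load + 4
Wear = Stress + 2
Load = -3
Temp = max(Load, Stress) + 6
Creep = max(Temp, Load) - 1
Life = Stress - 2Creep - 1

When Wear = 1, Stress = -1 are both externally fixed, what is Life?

The joint intervention fixes Wear = 1, Stress = -1, removing each variable's own equation.
Temp = max(Load, Stress) + 6  [with Load=-3, Stress=-1]  = 5
Creep = max(Temp, Load) - 1  [with Temp=5, Load=-3]  = 4
Life = Stress - 2Creep - 1  [with Stress=-1, Creep=4]  = -10

-10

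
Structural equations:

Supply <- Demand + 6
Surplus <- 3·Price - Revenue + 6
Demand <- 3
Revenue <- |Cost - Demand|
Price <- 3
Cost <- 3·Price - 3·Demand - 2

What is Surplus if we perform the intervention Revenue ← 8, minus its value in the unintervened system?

The intervention breaks the incoming arrows to Revenue: Revenue <- |Cost - Demand| no longer applies, and Revenue = 8.
Surplus = 3·Price - Revenue + 6  [with Price=3, Revenue=8]  = 7
Without intervention: Cost = 3·Price - 3·Demand - 2  [with Price=3, Demand=3]  = -2; Revenue = |Cost - Demand|  [with Cost=-2, Demand=3]  = 5; Surplus = 3·Price - Revenue + 6  [with Price=3, Revenue=5]  = 10.
Change = 7 − 10 = -3.

-3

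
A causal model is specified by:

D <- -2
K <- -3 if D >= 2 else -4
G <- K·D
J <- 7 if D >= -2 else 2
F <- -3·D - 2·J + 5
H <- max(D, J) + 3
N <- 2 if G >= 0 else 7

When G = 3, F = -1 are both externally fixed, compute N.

2

Under do(G = 3, F = -1), each intervened variable's structural equation is replaced by its fixed value.
N = 2 if G >= 0 else 7  [with G=3]  = 2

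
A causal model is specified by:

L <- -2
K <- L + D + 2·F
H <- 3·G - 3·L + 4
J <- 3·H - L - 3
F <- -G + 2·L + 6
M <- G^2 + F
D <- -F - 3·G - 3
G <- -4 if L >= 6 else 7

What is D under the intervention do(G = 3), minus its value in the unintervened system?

8

Under do(G=3), the mechanism G <- -4 if L >= 6 else 7 is discarded; G is fixed at 3.
F = -G + 2·L + 6  [with G=3, L=-2]  = -1
D = -F - 3·G - 3  [with F=-1, G=3]  = -11
Without intervention: G = -4 if L >= 6 else 7  [with L=-2]  = 7; F = -G + 2·L + 6  [with G=7, L=-2]  = -5; D = -F - 3·G - 3  [with F=-5, G=7]  = -19.
Change = -11 − (-19) = 8.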